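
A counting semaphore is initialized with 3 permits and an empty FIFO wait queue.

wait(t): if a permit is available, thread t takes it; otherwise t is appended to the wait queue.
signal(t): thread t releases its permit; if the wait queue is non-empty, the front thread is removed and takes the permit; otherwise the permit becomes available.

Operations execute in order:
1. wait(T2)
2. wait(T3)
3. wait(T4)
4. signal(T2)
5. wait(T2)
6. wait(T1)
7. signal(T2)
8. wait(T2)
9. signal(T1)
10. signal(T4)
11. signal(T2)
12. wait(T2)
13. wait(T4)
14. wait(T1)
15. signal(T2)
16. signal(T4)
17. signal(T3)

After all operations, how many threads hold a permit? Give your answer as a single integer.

Step 1: wait(T2) -> count=2 queue=[] holders={T2}
Step 2: wait(T3) -> count=1 queue=[] holders={T2,T3}
Step 3: wait(T4) -> count=0 queue=[] holders={T2,T3,T4}
Step 4: signal(T2) -> count=1 queue=[] holders={T3,T4}
Step 5: wait(T2) -> count=0 queue=[] holders={T2,T3,T4}
Step 6: wait(T1) -> count=0 queue=[T1] holders={T2,T3,T4}
Step 7: signal(T2) -> count=0 queue=[] holders={T1,T3,T4}
Step 8: wait(T2) -> count=0 queue=[T2] holders={T1,T3,T4}
Step 9: signal(T1) -> count=0 queue=[] holders={T2,T3,T4}
Step 10: signal(T4) -> count=1 queue=[] holders={T2,T3}
Step 11: signal(T2) -> count=2 queue=[] holders={T3}
Step 12: wait(T2) -> count=1 queue=[] holders={T2,T3}
Step 13: wait(T4) -> count=0 queue=[] holders={T2,T3,T4}
Step 14: wait(T1) -> count=0 queue=[T1] holders={T2,T3,T4}
Step 15: signal(T2) -> count=0 queue=[] holders={T1,T3,T4}
Step 16: signal(T4) -> count=1 queue=[] holders={T1,T3}
Step 17: signal(T3) -> count=2 queue=[] holders={T1}
Final holders: {T1} -> 1 thread(s)

Answer: 1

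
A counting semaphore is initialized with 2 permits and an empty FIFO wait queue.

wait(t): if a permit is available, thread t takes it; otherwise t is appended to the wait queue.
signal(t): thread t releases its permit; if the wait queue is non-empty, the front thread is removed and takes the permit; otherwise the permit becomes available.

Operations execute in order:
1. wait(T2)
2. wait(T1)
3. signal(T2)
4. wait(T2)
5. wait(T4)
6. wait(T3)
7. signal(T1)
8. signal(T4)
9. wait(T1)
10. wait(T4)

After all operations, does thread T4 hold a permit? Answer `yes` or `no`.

Answer: no

Derivation:
Step 1: wait(T2) -> count=1 queue=[] holders={T2}
Step 2: wait(T1) -> count=0 queue=[] holders={T1,T2}
Step 3: signal(T2) -> count=1 queue=[] holders={T1}
Step 4: wait(T2) -> count=0 queue=[] holders={T1,T2}
Step 5: wait(T4) -> count=0 queue=[T4] holders={T1,T2}
Step 6: wait(T3) -> count=0 queue=[T4,T3] holders={T1,T2}
Step 7: signal(T1) -> count=0 queue=[T3] holders={T2,T4}
Step 8: signal(T4) -> count=0 queue=[] holders={T2,T3}
Step 9: wait(T1) -> count=0 queue=[T1] holders={T2,T3}
Step 10: wait(T4) -> count=0 queue=[T1,T4] holders={T2,T3}
Final holders: {T2,T3} -> T4 not in holders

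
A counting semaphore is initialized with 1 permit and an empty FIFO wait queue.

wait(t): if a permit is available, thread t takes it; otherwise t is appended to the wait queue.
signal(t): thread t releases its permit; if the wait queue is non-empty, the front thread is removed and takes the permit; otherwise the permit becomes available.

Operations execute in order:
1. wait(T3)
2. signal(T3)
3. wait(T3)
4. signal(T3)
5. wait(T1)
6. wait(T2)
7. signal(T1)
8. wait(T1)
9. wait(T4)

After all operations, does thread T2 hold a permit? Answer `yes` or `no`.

Step 1: wait(T3) -> count=0 queue=[] holders={T3}
Step 2: signal(T3) -> count=1 queue=[] holders={none}
Step 3: wait(T3) -> count=0 queue=[] holders={T3}
Step 4: signal(T3) -> count=1 queue=[] holders={none}
Step 5: wait(T1) -> count=0 queue=[] holders={T1}
Step 6: wait(T2) -> count=0 queue=[T2] holders={T1}
Step 7: signal(T1) -> count=0 queue=[] holders={T2}
Step 8: wait(T1) -> count=0 queue=[T1] holders={T2}
Step 9: wait(T4) -> count=0 queue=[T1,T4] holders={T2}
Final holders: {T2} -> T2 in holders

Answer: yes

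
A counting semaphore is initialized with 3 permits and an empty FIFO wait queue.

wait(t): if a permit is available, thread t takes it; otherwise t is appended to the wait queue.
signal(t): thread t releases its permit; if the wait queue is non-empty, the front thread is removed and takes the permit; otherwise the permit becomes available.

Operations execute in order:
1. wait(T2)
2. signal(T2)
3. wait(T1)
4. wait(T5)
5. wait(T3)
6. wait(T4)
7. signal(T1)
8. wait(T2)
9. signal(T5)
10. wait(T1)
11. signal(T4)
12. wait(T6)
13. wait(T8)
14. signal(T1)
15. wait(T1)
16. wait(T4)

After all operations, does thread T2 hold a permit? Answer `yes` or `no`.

Answer: yes

Derivation:
Step 1: wait(T2) -> count=2 queue=[] holders={T2}
Step 2: signal(T2) -> count=3 queue=[] holders={none}
Step 3: wait(T1) -> count=2 queue=[] holders={T1}
Step 4: wait(T5) -> count=1 queue=[] holders={T1,T5}
Step 5: wait(T3) -> count=0 queue=[] holders={T1,T3,T5}
Step 6: wait(T4) -> count=0 queue=[T4] holders={T1,T3,T5}
Step 7: signal(T1) -> count=0 queue=[] holders={T3,T4,T5}
Step 8: wait(T2) -> count=0 queue=[T2] holders={T3,T4,T5}
Step 9: signal(T5) -> count=0 queue=[] holders={T2,T3,T4}
Step 10: wait(T1) -> count=0 queue=[T1] holders={T2,T3,T4}
Step 11: signal(T4) -> count=0 queue=[] holders={T1,T2,T3}
Step 12: wait(T6) -> count=0 queue=[T6] holders={T1,T2,T3}
Step 13: wait(T8) -> count=0 queue=[T6,T8] holders={T1,T2,T3}
Step 14: signal(T1) -> count=0 queue=[T8] holders={T2,T3,T6}
Step 15: wait(T1) -> count=0 queue=[T8,T1] holders={T2,T3,T6}
Step 16: wait(T4) -> count=0 queue=[T8,T1,T4] holders={T2,T3,T6}
Final holders: {T2,T3,T6} -> T2 in holders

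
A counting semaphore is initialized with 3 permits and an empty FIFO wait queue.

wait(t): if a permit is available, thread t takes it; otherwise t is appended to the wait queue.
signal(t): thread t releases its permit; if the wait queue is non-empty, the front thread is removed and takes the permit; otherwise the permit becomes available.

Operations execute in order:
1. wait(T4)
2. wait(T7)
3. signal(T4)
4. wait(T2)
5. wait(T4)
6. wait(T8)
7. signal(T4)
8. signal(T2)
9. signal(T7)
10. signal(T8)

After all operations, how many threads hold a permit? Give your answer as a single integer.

Answer: 0

Derivation:
Step 1: wait(T4) -> count=2 queue=[] holders={T4}
Step 2: wait(T7) -> count=1 queue=[] holders={T4,T7}
Step 3: signal(T4) -> count=2 queue=[] holders={T7}
Step 4: wait(T2) -> count=1 queue=[] holders={T2,T7}
Step 5: wait(T4) -> count=0 queue=[] holders={T2,T4,T7}
Step 6: wait(T8) -> count=0 queue=[T8] holders={T2,T4,T7}
Step 7: signal(T4) -> count=0 queue=[] holders={T2,T7,T8}
Step 8: signal(T2) -> count=1 queue=[] holders={T7,T8}
Step 9: signal(T7) -> count=2 queue=[] holders={T8}
Step 10: signal(T8) -> count=3 queue=[] holders={none}
Final holders: {none} -> 0 thread(s)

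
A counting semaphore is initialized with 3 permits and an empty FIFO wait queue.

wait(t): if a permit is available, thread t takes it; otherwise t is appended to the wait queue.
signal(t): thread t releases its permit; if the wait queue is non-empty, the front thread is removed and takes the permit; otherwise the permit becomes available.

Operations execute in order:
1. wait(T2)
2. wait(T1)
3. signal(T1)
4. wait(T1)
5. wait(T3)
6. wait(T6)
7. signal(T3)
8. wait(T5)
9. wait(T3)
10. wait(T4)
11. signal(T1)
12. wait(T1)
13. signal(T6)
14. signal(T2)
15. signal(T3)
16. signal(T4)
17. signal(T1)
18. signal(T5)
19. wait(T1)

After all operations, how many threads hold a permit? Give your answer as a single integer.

Step 1: wait(T2) -> count=2 queue=[] holders={T2}
Step 2: wait(T1) -> count=1 queue=[] holders={T1,T2}
Step 3: signal(T1) -> count=2 queue=[] holders={T2}
Step 4: wait(T1) -> count=1 queue=[] holders={T1,T2}
Step 5: wait(T3) -> count=0 queue=[] holders={T1,T2,T3}
Step 6: wait(T6) -> count=0 queue=[T6] holders={T1,T2,T3}
Step 7: signal(T3) -> count=0 queue=[] holders={T1,T2,T6}
Step 8: wait(T5) -> count=0 queue=[T5] holders={T1,T2,T6}
Step 9: wait(T3) -> count=0 queue=[T5,T3] holders={T1,T2,T6}
Step 10: wait(T4) -> count=0 queue=[T5,T3,T4] holders={T1,T2,T6}
Step 11: signal(T1) -> count=0 queue=[T3,T4] holders={T2,T5,T6}
Step 12: wait(T1) -> count=0 queue=[T3,T4,T1] holders={T2,T5,T6}
Step 13: signal(T6) -> count=0 queue=[T4,T1] holders={T2,T3,T5}
Step 14: signal(T2) -> count=0 queue=[T1] holders={T3,T4,T5}
Step 15: signal(T3) -> count=0 queue=[] holders={T1,T4,T5}
Step 16: signal(T4) -> count=1 queue=[] holders={T1,T5}
Step 17: signal(T1) -> count=2 queue=[] holders={T5}
Step 18: signal(T5) -> count=3 queue=[] holders={none}
Step 19: wait(T1) -> count=2 queue=[] holders={T1}
Final holders: {T1} -> 1 thread(s)

Answer: 1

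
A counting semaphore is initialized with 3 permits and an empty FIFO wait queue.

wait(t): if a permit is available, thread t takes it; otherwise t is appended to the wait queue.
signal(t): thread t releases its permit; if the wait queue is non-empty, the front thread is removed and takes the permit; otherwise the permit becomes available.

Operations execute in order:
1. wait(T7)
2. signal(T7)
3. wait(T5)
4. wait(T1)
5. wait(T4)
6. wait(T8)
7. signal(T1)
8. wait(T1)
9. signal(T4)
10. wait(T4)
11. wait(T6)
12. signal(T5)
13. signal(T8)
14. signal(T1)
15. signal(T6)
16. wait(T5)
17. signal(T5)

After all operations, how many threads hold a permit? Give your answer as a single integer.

Answer: 1

Derivation:
Step 1: wait(T7) -> count=2 queue=[] holders={T7}
Step 2: signal(T7) -> count=3 queue=[] holders={none}
Step 3: wait(T5) -> count=2 queue=[] holders={T5}
Step 4: wait(T1) -> count=1 queue=[] holders={T1,T5}
Step 5: wait(T4) -> count=0 queue=[] holders={T1,T4,T5}
Step 6: wait(T8) -> count=0 queue=[T8] holders={T1,T4,T5}
Step 7: signal(T1) -> count=0 queue=[] holders={T4,T5,T8}
Step 8: wait(T1) -> count=0 queue=[T1] holders={T4,T5,T8}
Step 9: signal(T4) -> count=0 queue=[] holders={T1,T5,T8}
Step 10: wait(T4) -> count=0 queue=[T4] holders={T1,T5,T8}
Step 11: wait(T6) -> count=0 queue=[T4,T6] holders={T1,T5,T8}
Step 12: signal(T5) -> count=0 queue=[T6] holders={T1,T4,T8}
Step 13: signal(T8) -> count=0 queue=[] holders={T1,T4,T6}
Step 14: signal(T1) -> count=1 queue=[] holders={T4,T6}
Step 15: signal(T6) -> count=2 queue=[] holders={T4}
Step 16: wait(T5) -> count=1 queue=[] holders={T4,T5}
Step 17: signal(T5) -> count=2 queue=[] holders={T4}
Final holders: {T4} -> 1 thread(s)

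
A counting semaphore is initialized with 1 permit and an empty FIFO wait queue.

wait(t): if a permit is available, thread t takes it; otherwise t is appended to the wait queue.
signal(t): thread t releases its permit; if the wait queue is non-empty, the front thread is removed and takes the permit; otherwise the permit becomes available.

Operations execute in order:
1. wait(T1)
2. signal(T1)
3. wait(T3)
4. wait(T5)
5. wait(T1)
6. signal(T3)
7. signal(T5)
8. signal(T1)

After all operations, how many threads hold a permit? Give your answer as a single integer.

Step 1: wait(T1) -> count=0 queue=[] holders={T1}
Step 2: signal(T1) -> count=1 queue=[] holders={none}
Step 3: wait(T3) -> count=0 queue=[] holders={T3}
Step 4: wait(T5) -> count=0 queue=[T5] holders={T3}
Step 5: wait(T1) -> count=0 queue=[T5,T1] holders={T3}
Step 6: signal(T3) -> count=0 queue=[T1] holders={T5}
Step 7: signal(T5) -> count=0 queue=[] holders={T1}
Step 8: signal(T1) -> count=1 queue=[] holders={none}
Final holders: {none} -> 0 thread(s)

Answer: 0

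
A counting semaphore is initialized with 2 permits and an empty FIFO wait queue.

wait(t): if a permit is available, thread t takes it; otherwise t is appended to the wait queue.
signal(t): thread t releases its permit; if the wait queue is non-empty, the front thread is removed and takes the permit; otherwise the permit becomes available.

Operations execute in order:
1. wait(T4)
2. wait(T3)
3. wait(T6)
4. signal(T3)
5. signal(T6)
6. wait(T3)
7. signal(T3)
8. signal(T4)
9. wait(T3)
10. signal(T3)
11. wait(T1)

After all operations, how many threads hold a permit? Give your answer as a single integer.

Answer: 1

Derivation:
Step 1: wait(T4) -> count=1 queue=[] holders={T4}
Step 2: wait(T3) -> count=0 queue=[] holders={T3,T4}
Step 3: wait(T6) -> count=0 queue=[T6] holders={T3,T4}
Step 4: signal(T3) -> count=0 queue=[] holders={T4,T6}
Step 5: signal(T6) -> count=1 queue=[] holders={T4}
Step 6: wait(T3) -> count=0 queue=[] holders={T3,T4}
Step 7: signal(T3) -> count=1 queue=[] holders={T4}
Step 8: signal(T4) -> count=2 queue=[] holders={none}
Step 9: wait(T3) -> count=1 queue=[] holders={T3}
Step 10: signal(T3) -> count=2 queue=[] holders={none}
Step 11: wait(T1) -> count=1 queue=[] holders={T1}
Final holders: {T1} -> 1 thread(s)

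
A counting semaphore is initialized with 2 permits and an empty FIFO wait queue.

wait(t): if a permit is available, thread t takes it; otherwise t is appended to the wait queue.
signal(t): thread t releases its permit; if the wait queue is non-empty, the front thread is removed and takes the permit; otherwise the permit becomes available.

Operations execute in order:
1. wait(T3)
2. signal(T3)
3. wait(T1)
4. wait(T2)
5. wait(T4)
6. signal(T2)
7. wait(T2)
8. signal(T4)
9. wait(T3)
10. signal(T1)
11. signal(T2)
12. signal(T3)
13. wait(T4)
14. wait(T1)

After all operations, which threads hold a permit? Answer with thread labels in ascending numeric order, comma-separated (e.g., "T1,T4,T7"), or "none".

Answer: T1,T4

Derivation:
Step 1: wait(T3) -> count=1 queue=[] holders={T3}
Step 2: signal(T3) -> count=2 queue=[] holders={none}
Step 3: wait(T1) -> count=1 queue=[] holders={T1}
Step 4: wait(T2) -> count=0 queue=[] holders={T1,T2}
Step 5: wait(T4) -> count=0 queue=[T4] holders={T1,T2}
Step 6: signal(T2) -> count=0 queue=[] holders={T1,T4}
Step 7: wait(T2) -> count=0 queue=[T2] holders={T1,T4}
Step 8: signal(T4) -> count=0 queue=[] holders={T1,T2}
Step 9: wait(T3) -> count=0 queue=[T3] holders={T1,T2}
Step 10: signal(T1) -> count=0 queue=[] holders={T2,T3}
Step 11: signal(T2) -> count=1 queue=[] holders={T3}
Step 12: signal(T3) -> count=2 queue=[] holders={none}
Step 13: wait(T4) -> count=1 queue=[] holders={T4}
Step 14: wait(T1) -> count=0 queue=[] holders={T1,T4}
Final holders: T1,T4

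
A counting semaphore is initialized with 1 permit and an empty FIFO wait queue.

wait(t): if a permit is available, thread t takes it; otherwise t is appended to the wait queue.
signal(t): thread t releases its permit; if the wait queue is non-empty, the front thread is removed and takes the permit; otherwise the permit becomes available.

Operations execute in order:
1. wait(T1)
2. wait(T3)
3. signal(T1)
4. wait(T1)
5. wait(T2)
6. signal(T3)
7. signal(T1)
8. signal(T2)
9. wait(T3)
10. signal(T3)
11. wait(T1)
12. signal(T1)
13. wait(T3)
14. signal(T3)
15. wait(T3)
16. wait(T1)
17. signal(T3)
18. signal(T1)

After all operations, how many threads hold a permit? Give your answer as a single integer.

Answer: 0

Derivation:
Step 1: wait(T1) -> count=0 queue=[] holders={T1}
Step 2: wait(T3) -> count=0 queue=[T3] holders={T1}
Step 3: signal(T1) -> count=0 queue=[] holders={T3}
Step 4: wait(T1) -> count=0 queue=[T1] holders={T3}
Step 5: wait(T2) -> count=0 queue=[T1,T2] holders={T3}
Step 6: signal(T3) -> count=0 queue=[T2] holders={T1}
Step 7: signal(T1) -> count=0 queue=[] holders={T2}
Step 8: signal(T2) -> count=1 queue=[] holders={none}
Step 9: wait(T3) -> count=0 queue=[] holders={T3}
Step 10: signal(T3) -> count=1 queue=[] holders={none}
Step 11: wait(T1) -> count=0 queue=[] holders={T1}
Step 12: signal(T1) -> count=1 queue=[] holders={none}
Step 13: wait(T3) -> count=0 queue=[] holders={T3}
Step 14: signal(T3) -> count=1 queue=[] holders={none}
Step 15: wait(T3) -> count=0 queue=[] holders={T3}
Step 16: wait(T1) -> count=0 queue=[T1] holders={T3}
Step 17: signal(T3) -> count=0 queue=[] holders={T1}
Step 18: signal(T1) -> count=1 queue=[] holders={none}
Final holders: {none} -> 0 thread(s)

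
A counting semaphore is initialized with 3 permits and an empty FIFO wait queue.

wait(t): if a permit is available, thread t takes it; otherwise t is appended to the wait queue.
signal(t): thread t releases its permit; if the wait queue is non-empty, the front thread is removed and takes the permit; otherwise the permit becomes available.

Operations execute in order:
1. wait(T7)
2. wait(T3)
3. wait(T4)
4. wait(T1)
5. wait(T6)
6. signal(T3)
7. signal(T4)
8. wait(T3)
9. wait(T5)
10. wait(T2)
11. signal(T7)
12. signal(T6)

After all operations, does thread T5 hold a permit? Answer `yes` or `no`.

Answer: yes

Derivation:
Step 1: wait(T7) -> count=2 queue=[] holders={T7}
Step 2: wait(T3) -> count=1 queue=[] holders={T3,T7}
Step 3: wait(T4) -> count=0 queue=[] holders={T3,T4,T7}
Step 4: wait(T1) -> count=0 queue=[T1] holders={T3,T4,T7}
Step 5: wait(T6) -> count=0 queue=[T1,T6] holders={T3,T4,T7}
Step 6: signal(T3) -> count=0 queue=[T6] holders={T1,T4,T7}
Step 7: signal(T4) -> count=0 queue=[] holders={T1,T6,T7}
Step 8: wait(T3) -> count=0 queue=[T3] holders={T1,T6,T7}
Step 9: wait(T5) -> count=0 queue=[T3,T5] holders={T1,T6,T7}
Step 10: wait(T2) -> count=0 queue=[T3,T5,T2] holders={T1,T6,T7}
Step 11: signal(T7) -> count=0 queue=[T5,T2] holders={T1,T3,T6}
Step 12: signal(T6) -> count=0 queue=[T2] holders={T1,T3,T5}
Final holders: {T1,T3,T5} -> T5 in holders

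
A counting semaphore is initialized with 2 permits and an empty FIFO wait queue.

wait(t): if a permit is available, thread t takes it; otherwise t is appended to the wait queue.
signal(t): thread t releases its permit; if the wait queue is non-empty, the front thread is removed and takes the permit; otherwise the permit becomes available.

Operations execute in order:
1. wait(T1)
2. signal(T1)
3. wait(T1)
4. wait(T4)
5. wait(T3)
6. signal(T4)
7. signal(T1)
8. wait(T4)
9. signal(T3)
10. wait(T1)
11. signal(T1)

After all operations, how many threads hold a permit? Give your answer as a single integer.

Answer: 1

Derivation:
Step 1: wait(T1) -> count=1 queue=[] holders={T1}
Step 2: signal(T1) -> count=2 queue=[] holders={none}
Step 3: wait(T1) -> count=1 queue=[] holders={T1}
Step 4: wait(T4) -> count=0 queue=[] holders={T1,T4}
Step 5: wait(T3) -> count=0 queue=[T3] holders={T1,T4}
Step 6: signal(T4) -> count=0 queue=[] holders={T1,T3}
Step 7: signal(T1) -> count=1 queue=[] holders={T3}
Step 8: wait(T4) -> count=0 queue=[] holders={T3,T4}
Step 9: signal(T3) -> count=1 queue=[] holders={T4}
Step 10: wait(T1) -> count=0 queue=[] holders={T1,T4}
Step 11: signal(T1) -> count=1 queue=[] holders={T4}
Final holders: {T4} -> 1 thread(s)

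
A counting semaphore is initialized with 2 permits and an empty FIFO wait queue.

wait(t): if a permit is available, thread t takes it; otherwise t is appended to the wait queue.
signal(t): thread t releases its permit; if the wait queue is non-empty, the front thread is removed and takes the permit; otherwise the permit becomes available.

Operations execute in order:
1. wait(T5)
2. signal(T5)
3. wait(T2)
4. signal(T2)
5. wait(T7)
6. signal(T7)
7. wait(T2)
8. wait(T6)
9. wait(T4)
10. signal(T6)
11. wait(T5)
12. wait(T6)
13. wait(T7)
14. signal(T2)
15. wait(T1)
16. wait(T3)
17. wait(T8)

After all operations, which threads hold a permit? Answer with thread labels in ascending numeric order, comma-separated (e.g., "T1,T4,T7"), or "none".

Step 1: wait(T5) -> count=1 queue=[] holders={T5}
Step 2: signal(T5) -> count=2 queue=[] holders={none}
Step 3: wait(T2) -> count=1 queue=[] holders={T2}
Step 4: signal(T2) -> count=2 queue=[] holders={none}
Step 5: wait(T7) -> count=1 queue=[] holders={T7}
Step 6: signal(T7) -> count=2 queue=[] holders={none}
Step 7: wait(T2) -> count=1 queue=[] holders={T2}
Step 8: wait(T6) -> count=0 queue=[] holders={T2,T6}
Step 9: wait(T4) -> count=0 queue=[T4] holders={T2,T6}
Step 10: signal(T6) -> count=0 queue=[] holders={T2,T4}
Step 11: wait(T5) -> count=0 queue=[T5] holders={T2,T4}
Step 12: wait(T6) -> count=0 queue=[T5,T6] holders={T2,T4}
Step 13: wait(T7) -> count=0 queue=[T5,T6,T7] holders={T2,T4}
Step 14: signal(T2) -> count=0 queue=[T6,T7] holders={T4,T5}
Step 15: wait(T1) -> count=0 queue=[T6,T7,T1] holders={T4,T5}
Step 16: wait(T3) -> count=0 queue=[T6,T7,T1,T3] holders={T4,T5}
Step 17: wait(T8) -> count=0 queue=[T6,T7,T1,T3,T8] holders={T4,T5}
Final holders: T4,T5

Answer: T4,T5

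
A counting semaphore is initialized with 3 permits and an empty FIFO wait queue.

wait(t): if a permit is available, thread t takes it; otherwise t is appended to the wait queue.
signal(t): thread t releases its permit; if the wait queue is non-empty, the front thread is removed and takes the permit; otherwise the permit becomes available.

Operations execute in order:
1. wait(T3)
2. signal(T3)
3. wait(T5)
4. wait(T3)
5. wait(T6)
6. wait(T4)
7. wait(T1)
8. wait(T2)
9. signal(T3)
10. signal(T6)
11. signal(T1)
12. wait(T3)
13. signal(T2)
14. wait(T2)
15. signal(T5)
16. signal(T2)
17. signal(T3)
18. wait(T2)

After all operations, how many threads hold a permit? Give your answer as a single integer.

Step 1: wait(T3) -> count=2 queue=[] holders={T3}
Step 2: signal(T3) -> count=3 queue=[] holders={none}
Step 3: wait(T5) -> count=2 queue=[] holders={T5}
Step 4: wait(T3) -> count=1 queue=[] holders={T3,T5}
Step 5: wait(T6) -> count=0 queue=[] holders={T3,T5,T6}
Step 6: wait(T4) -> count=0 queue=[T4] holders={T3,T5,T6}
Step 7: wait(T1) -> count=0 queue=[T4,T1] holders={T3,T5,T6}
Step 8: wait(T2) -> count=0 queue=[T4,T1,T2] holders={T3,T5,T6}
Step 9: signal(T3) -> count=0 queue=[T1,T2] holders={T4,T5,T6}
Step 10: signal(T6) -> count=0 queue=[T2] holders={T1,T4,T5}
Step 11: signal(T1) -> count=0 queue=[] holders={T2,T4,T5}
Step 12: wait(T3) -> count=0 queue=[T3] holders={T2,T4,T5}
Step 13: signal(T2) -> count=0 queue=[] holders={T3,T4,T5}
Step 14: wait(T2) -> count=0 queue=[T2] holders={T3,T4,T5}
Step 15: signal(T5) -> count=0 queue=[] holders={T2,T3,T4}
Step 16: signal(T2) -> count=1 queue=[] holders={T3,T4}
Step 17: signal(T3) -> count=2 queue=[] holders={T4}
Step 18: wait(T2) -> count=1 queue=[] holders={T2,T4}
Final holders: {T2,T4} -> 2 thread(s)

Answer: 2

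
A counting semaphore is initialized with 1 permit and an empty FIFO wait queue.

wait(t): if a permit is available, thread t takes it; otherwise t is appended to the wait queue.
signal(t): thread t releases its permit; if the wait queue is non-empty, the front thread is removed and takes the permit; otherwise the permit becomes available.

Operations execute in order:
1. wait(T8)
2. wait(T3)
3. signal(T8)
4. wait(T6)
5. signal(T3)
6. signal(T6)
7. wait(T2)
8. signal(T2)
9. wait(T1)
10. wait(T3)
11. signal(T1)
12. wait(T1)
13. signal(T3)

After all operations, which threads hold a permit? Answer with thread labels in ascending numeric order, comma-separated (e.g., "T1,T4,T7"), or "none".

Answer: T1

Derivation:
Step 1: wait(T8) -> count=0 queue=[] holders={T8}
Step 2: wait(T3) -> count=0 queue=[T3] holders={T8}
Step 3: signal(T8) -> count=0 queue=[] holders={T3}
Step 4: wait(T6) -> count=0 queue=[T6] holders={T3}
Step 5: signal(T3) -> count=0 queue=[] holders={T6}
Step 6: signal(T6) -> count=1 queue=[] holders={none}
Step 7: wait(T2) -> count=0 queue=[] holders={T2}
Step 8: signal(T2) -> count=1 queue=[] holders={none}
Step 9: wait(T1) -> count=0 queue=[] holders={T1}
Step 10: wait(T3) -> count=0 queue=[T3] holders={T1}
Step 11: signal(T1) -> count=0 queue=[] holders={T3}
Step 12: wait(T1) -> count=0 queue=[T1] holders={T3}
Step 13: signal(T3) -> count=0 queue=[] holders={T1}
Final holders: T1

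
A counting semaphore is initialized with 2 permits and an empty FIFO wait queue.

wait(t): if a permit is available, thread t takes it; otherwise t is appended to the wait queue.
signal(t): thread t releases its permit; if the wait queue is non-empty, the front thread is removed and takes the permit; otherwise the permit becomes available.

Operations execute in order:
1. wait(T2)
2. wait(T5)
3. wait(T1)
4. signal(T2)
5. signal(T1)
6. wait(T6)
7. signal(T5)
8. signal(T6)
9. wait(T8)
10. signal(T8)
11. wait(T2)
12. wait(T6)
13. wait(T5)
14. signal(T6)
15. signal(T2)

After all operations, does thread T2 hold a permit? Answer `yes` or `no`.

Answer: no

Derivation:
Step 1: wait(T2) -> count=1 queue=[] holders={T2}
Step 2: wait(T5) -> count=0 queue=[] holders={T2,T5}
Step 3: wait(T1) -> count=0 queue=[T1] holders={T2,T5}
Step 4: signal(T2) -> count=0 queue=[] holders={T1,T5}
Step 5: signal(T1) -> count=1 queue=[] holders={T5}
Step 6: wait(T6) -> count=0 queue=[] holders={T5,T6}
Step 7: signal(T5) -> count=1 queue=[] holders={T6}
Step 8: signal(T6) -> count=2 queue=[] holders={none}
Step 9: wait(T8) -> count=1 queue=[] holders={T8}
Step 10: signal(T8) -> count=2 queue=[] holders={none}
Step 11: wait(T2) -> count=1 queue=[] holders={T2}
Step 12: wait(T6) -> count=0 queue=[] holders={T2,T6}
Step 13: wait(T5) -> count=0 queue=[T5] holders={T2,T6}
Step 14: signal(T6) -> count=0 queue=[] holders={T2,T5}
Step 15: signal(T2) -> count=1 queue=[] holders={T5}
Final holders: {T5} -> T2 not in holders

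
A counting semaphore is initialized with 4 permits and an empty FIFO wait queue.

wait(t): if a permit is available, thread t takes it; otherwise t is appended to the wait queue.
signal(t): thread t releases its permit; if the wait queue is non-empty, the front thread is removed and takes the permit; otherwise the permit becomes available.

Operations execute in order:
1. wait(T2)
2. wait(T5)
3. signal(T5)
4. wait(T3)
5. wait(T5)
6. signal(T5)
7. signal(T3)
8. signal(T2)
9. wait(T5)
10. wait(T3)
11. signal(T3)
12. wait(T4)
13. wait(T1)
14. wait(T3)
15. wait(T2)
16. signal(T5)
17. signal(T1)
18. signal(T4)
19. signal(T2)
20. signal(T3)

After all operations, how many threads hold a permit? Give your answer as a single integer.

Answer: 0

Derivation:
Step 1: wait(T2) -> count=3 queue=[] holders={T2}
Step 2: wait(T5) -> count=2 queue=[] holders={T2,T5}
Step 3: signal(T5) -> count=3 queue=[] holders={T2}
Step 4: wait(T3) -> count=2 queue=[] holders={T2,T3}
Step 5: wait(T5) -> count=1 queue=[] holders={T2,T3,T5}
Step 6: signal(T5) -> count=2 queue=[] holders={T2,T3}
Step 7: signal(T3) -> count=3 queue=[] holders={T2}
Step 8: signal(T2) -> count=4 queue=[] holders={none}
Step 9: wait(T5) -> count=3 queue=[] holders={T5}
Step 10: wait(T3) -> count=2 queue=[] holders={T3,T5}
Step 11: signal(T3) -> count=3 queue=[] holders={T5}
Step 12: wait(T4) -> count=2 queue=[] holders={T4,T5}
Step 13: wait(T1) -> count=1 queue=[] holders={T1,T4,T5}
Step 14: wait(T3) -> count=0 queue=[] holders={T1,T3,T4,T5}
Step 15: wait(T2) -> count=0 queue=[T2] holders={T1,T3,T4,T5}
Step 16: signal(T5) -> count=0 queue=[] holders={T1,T2,T3,T4}
Step 17: signal(T1) -> count=1 queue=[] holders={T2,T3,T4}
Step 18: signal(T4) -> count=2 queue=[] holders={T2,T3}
Step 19: signal(T2) -> count=3 queue=[] holders={T3}
Step 20: signal(T3) -> count=4 queue=[] holders={none}
Final holders: {none} -> 0 thread(s)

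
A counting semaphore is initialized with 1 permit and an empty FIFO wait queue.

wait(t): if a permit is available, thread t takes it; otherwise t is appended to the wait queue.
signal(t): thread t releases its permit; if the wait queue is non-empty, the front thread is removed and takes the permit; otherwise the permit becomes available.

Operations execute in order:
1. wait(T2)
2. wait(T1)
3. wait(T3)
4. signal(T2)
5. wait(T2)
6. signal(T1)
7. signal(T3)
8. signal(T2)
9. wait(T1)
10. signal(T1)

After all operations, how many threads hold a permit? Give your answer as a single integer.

Step 1: wait(T2) -> count=0 queue=[] holders={T2}
Step 2: wait(T1) -> count=0 queue=[T1] holders={T2}
Step 3: wait(T3) -> count=0 queue=[T1,T3] holders={T2}
Step 4: signal(T2) -> count=0 queue=[T3] holders={T1}
Step 5: wait(T2) -> count=0 queue=[T3,T2] holders={T1}
Step 6: signal(T1) -> count=0 queue=[T2] holders={T3}
Step 7: signal(T3) -> count=0 queue=[] holders={T2}
Step 8: signal(T2) -> count=1 queue=[] holders={none}
Step 9: wait(T1) -> count=0 queue=[] holders={T1}
Step 10: signal(T1) -> count=1 queue=[] holders={none}
Final holders: {none} -> 0 thread(s)

Answer: 0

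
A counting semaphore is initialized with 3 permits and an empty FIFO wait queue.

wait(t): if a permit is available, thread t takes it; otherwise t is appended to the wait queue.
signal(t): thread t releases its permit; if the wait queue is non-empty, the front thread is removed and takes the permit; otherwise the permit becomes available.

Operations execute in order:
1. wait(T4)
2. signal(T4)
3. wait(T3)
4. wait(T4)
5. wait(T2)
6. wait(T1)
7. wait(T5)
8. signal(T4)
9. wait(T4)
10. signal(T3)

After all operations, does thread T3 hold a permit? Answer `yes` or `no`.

Answer: no

Derivation:
Step 1: wait(T4) -> count=2 queue=[] holders={T4}
Step 2: signal(T4) -> count=3 queue=[] holders={none}
Step 3: wait(T3) -> count=2 queue=[] holders={T3}
Step 4: wait(T4) -> count=1 queue=[] holders={T3,T4}
Step 5: wait(T2) -> count=0 queue=[] holders={T2,T3,T4}
Step 6: wait(T1) -> count=0 queue=[T1] holders={T2,T3,T4}
Step 7: wait(T5) -> count=0 queue=[T1,T5] holders={T2,T3,T4}
Step 8: signal(T4) -> count=0 queue=[T5] holders={T1,T2,T3}
Step 9: wait(T4) -> count=0 queue=[T5,T4] holders={T1,T2,T3}
Step 10: signal(T3) -> count=0 queue=[T4] holders={T1,T2,T5}
Final holders: {T1,T2,T5} -> T3 not in holders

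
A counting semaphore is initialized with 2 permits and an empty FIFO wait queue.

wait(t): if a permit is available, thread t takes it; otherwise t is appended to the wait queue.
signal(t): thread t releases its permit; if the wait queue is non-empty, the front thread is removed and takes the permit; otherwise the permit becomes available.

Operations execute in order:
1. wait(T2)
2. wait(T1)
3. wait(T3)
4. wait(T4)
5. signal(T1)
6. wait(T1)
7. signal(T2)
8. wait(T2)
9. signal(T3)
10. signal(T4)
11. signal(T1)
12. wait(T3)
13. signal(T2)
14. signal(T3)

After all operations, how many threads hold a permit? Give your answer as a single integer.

Step 1: wait(T2) -> count=1 queue=[] holders={T2}
Step 2: wait(T1) -> count=0 queue=[] holders={T1,T2}
Step 3: wait(T3) -> count=0 queue=[T3] holders={T1,T2}
Step 4: wait(T4) -> count=0 queue=[T3,T4] holders={T1,T2}
Step 5: signal(T1) -> count=0 queue=[T4] holders={T2,T3}
Step 6: wait(T1) -> count=0 queue=[T4,T1] holders={T2,T3}
Step 7: signal(T2) -> count=0 queue=[T1] holders={T3,T4}
Step 8: wait(T2) -> count=0 queue=[T1,T2] holders={T3,T4}
Step 9: signal(T3) -> count=0 queue=[T2] holders={T1,T4}
Step 10: signal(T4) -> count=0 queue=[] holders={T1,T2}
Step 11: signal(T1) -> count=1 queue=[] holders={T2}
Step 12: wait(T3) -> count=0 queue=[] holders={T2,T3}
Step 13: signal(T2) -> count=1 queue=[] holders={T3}
Step 14: signal(T3) -> count=2 queue=[] holders={none}
Final holders: {none} -> 0 thread(s)

Answer: 0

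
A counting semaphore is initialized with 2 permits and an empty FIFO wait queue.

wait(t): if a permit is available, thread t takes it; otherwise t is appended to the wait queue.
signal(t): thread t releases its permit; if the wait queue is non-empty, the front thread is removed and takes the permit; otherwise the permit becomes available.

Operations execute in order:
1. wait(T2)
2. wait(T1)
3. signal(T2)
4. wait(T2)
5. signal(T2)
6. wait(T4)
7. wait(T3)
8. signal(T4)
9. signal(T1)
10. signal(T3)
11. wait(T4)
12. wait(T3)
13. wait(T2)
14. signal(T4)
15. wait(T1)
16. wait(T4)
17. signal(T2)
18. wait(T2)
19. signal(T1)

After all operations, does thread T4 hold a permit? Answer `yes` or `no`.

Step 1: wait(T2) -> count=1 queue=[] holders={T2}
Step 2: wait(T1) -> count=0 queue=[] holders={T1,T2}
Step 3: signal(T2) -> count=1 queue=[] holders={T1}
Step 4: wait(T2) -> count=0 queue=[] holders={T1,T2}
Step 5: signal(T2) -> count=1 queue=[] holders={T1}
Step 6: wait(T4) -> count=0 queue=[] holders={T1,T4}
Step 7: wait(T3) -> count=0 queue=[T3] holders={T1,T4}
Step 8: signal(T4) -> count=0 queue=[] holders={T1,T3}
Step 9: signal(T1) -> count=1 queue=[] holders={T3}
Step 10: signal(T3) -> count=2 queue=[] holders={none}
Step 11: wait(T4) -> count=1 queue=[] holders={T4}
Step 12: wait(T3) -> count=0 queue=[] holders={T3,T4}
Step 13: wait(T2) -> count=0 queue=[T2] holders={T3,T4}
Step 14: signal(T4) -> count=0 queue=[] holders={T2,T3}
Step 15: wait(T1) -> count=0 queue=[T1] holders={T2,T3}
Step 16: wait(T4) -> count=0 queue=[T1,T4] holders={T2,T3}
Step 17: signal(T2) -> count=0 queue=[T4] holders={T1,T3}
Step 18: wait(T2) -> count=0 queue=[T4,T2] holders={T1,T3}
Step 19: signal(T1) -> count=0 queue=[T2] holders={T3,T4}
Final holders: {T3,T4} -> T4 in holders

Answer: yes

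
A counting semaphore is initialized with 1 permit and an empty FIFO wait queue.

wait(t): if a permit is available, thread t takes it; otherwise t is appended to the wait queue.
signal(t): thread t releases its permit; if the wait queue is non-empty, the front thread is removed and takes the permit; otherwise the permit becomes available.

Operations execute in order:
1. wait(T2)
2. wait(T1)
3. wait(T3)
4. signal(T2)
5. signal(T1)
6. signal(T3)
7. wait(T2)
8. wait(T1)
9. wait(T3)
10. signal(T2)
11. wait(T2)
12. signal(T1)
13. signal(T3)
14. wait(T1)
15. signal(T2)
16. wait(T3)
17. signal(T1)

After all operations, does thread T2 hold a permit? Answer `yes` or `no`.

Step 1: wait(T2) -> count=0 queue=[] holders={T2}
Step 2: wait(T1) -> count=0 queue=[T1] holders={T2}
Step 3: wait(T3) -> count=0 queue=[T1,T3] holders={T2}
Step 4: signal(T2) -> count=0 queue=[T3] holders={T1}
Step 5: signal(T1) -> count=0 queue=[] holders={T3}
Step 6: signal(T3) -> count=1 queue=[] holders={none}
Step 7: wait(T2) -> count=0 queue=[] holders={T2}
Step 8: wait(T1) -> count=0 queue=[T1] holders={T2}
Step 9: wait(T3) -> count=0 queue=[T1,T3] holders={T2}
Step 10: signal(T2) -> count=0 queue=[T3] holders={T1}
Step 11: wait(T2) -> count=0 queue=[T3,T2] holders={T1}
Step 12: signal(T1) -> count=0 queue=[T2] holders={T3}
Step 13: signal(T3) -> count=0 queue=[] holders={T2}
Step 14: wait(T1) -> count=0 queue=[T1] holders={T2}
Step 15: signal(T2) -> count=0 queue=[] holders={T1}
Step 16: wait(T3) -> count=0 queue=[T3] holders={T1}
Step 17: signal(T1) -> count=0 queue=[] holders={T3}
Final holders: {T3} -> T2 not in holders

Answer: no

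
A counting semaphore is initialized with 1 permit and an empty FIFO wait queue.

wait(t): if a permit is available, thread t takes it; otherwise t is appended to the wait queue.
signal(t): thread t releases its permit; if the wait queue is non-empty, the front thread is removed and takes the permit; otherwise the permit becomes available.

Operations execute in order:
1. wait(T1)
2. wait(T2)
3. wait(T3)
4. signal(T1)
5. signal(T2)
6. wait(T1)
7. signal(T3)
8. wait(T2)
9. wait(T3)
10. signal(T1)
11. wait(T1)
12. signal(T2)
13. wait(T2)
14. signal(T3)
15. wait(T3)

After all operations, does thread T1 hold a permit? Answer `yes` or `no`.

Answer: yes

Derivation:
Step 1: wait(T1) -> count=0 queue=[] holders={T1}
Step 2: wait(T2) -> count=0 queue=[T2] holders={T1}
Step 3: wait(T3) -> count=0 queue=[T2,T3] holders={T1}
Step 4: signal(T1) -> count=0 queue=[T3] holders={T2}
Step 5: signal(T2) -> count=0 queue=[] holders={T3}
Step 6: wait(T1) -> count=0 queue=[T1] holders={T3}
Step 7: signal(T3) -> count=0 queue=[] holders={T1}
Step 8: wait(T2) -> count=0 queue=[T2] holders={T1}
Step 9: wait(T3) -> count=0 queue=[T2,T3] holders={T1}
Step 10: signal(T1) -> count=0 queue=[T3] holders={T2}
Step 11: wait(T1) -> count=0 queue=[T3,T1] holders={T2}
Step 12: signal(T2) -> count=0 queue=[T1] holders={T3}
Step 13: wait(T2) -> count=0 queue=[T1,T2] holders={T3}
Step 14: signal(T3) -> count=0 queue=[T2] holders={T1}
Step 15: wait(T3) -> count=0 queue=[T2,T3] holders={T1}
Final holders: {T1} -> T1 in holders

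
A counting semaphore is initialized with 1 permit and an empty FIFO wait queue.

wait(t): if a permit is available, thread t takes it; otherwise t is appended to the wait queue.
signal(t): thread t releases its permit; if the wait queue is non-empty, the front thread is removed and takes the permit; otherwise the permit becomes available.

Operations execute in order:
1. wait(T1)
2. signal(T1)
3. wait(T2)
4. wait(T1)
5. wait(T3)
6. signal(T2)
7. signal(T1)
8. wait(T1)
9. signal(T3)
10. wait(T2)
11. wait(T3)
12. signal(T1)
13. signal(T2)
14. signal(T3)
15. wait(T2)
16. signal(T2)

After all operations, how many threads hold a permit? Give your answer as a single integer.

Step 1: wait(T1) -> count=0 queue=[] holders={T1}
Step 2: signal(T1) -> count=1 queue=[] holders={none}
Step 3: wait(T2) -> count=0 queue=[] holders={T2}
Step 4: wait(T1) -> count=0 queue=[T1] holders={T2}
Step 5: wait(T3) -> count=0 queue=[T1,T3] holders={T2}
Step 6: signal(T2) -> count=0 queue=[T3] holders={T1}
Step 7: signal(T1) -> count=0 queue=[] holders={T3}
Step 8: wait(T1) -> count=0 queue=[T1] holders={T3}
Step 9: signal(T3) -> count=0 queue=[] holders={T1}
Step 10: wait(T2) -> count=0 queue=[T2] holders={T1}
Step 11: wait(T3) -> count=0 queue=[T2,T3] holders={T1}
Step 12: signal(T1) -> count=0 queue=[T3] holders={T2}
Step 13: signal(T2) -> count=0 queue=[] holders={T3}
Step 14: signal(T3) -> count=1 queue=[] holders={none}
Step 15: wait(T2) -> count=0 queue=[] holders={T2}
Step 16: signal(T2) -> count=1 queue=[] holders={none}
Final holders: {none} -> 0 thread(s)

Answer: 0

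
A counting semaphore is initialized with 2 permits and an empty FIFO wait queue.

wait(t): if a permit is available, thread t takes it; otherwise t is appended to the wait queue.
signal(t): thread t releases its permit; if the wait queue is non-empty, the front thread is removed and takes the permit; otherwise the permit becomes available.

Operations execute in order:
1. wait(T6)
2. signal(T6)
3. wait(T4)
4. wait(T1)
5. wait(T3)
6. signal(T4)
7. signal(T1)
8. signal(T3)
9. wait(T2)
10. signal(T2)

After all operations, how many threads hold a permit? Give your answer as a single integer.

Step 1: wait(T6) -> count=1 queue=[] holders={T6}
Step 2: signal(T6) -> count=2 queue=[] holders={none}
Step 3: wait(T4) -> count=1 queue=[] holders={T4}
Step 4: wait(T1) -> count=0 queue=[] holders={T1,T4}
Step 5: wait(T3) -> count=0 queue=[T3] holders={T1,T4}
Step 6: signal(T4) -> count=0 queue=[] holders={T1,T3}
Step 7: signal(T1) -> count=1 queue=[] holders={T3}
Step 8: signal(T3) -> count=2 queue=[] holders={none}
Step 9: wait(T2) -> count=1 queue=[] holders={T2}
Step 10: signal(T2) -> count=2 queue=[] holders={none}
Final holders: {none} -> 0 thread(s)

Answer: 0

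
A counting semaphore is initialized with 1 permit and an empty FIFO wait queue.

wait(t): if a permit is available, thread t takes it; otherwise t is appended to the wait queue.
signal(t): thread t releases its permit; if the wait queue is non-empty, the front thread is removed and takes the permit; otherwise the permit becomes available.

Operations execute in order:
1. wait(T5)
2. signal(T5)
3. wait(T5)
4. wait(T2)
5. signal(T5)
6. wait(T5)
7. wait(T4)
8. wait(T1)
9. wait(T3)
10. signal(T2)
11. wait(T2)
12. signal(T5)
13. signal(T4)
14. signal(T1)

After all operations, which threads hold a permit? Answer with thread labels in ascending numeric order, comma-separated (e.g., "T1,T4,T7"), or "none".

Answer: T3

Derivation:
Step 1: wait(T5) -> count=0 queue=[] holders={T5}
Step 2: signal(T5) -> count=1 queue=[] holders={none}
Step 3: wait(T5) -> count=0 queue=[] holders={T5}
Step 4: wait(T2) -> count=0 queue=[T2] holders={T5}
Step 5: signal(T5) -> count=0 queue=[] holders={T2}
Step 6: wait(T5) -> count=0 queue=[T5] holders={T2}
Step 7: wait(T4) -> count=0 queue=[T5,T4] holders={T2}
Step 8: wait(T1) -> count=0 queue=[T5,T4,T1] holders={T2}
Step 9: wait(T3) -> count=0 queue=[T5,T4,T1,T3] holders={T2}
Step 10: signal(T2) -> count=0 queue=[T4,T1,T3] holders={T5}
Step 11: wait(T2) -> count=0 queue=[T4,T1,T3,T2] holders={T5}
Step 12: signal(T5) -> count=0 queue=[T1,T3,T2] holders={T4}
Step 13: signal(T4) -> count=0 queue=[T3,T2] holders={T1}
Step 14: signal(T1) -> count=0 queue=[T2] holders={T3}
Final holders: T3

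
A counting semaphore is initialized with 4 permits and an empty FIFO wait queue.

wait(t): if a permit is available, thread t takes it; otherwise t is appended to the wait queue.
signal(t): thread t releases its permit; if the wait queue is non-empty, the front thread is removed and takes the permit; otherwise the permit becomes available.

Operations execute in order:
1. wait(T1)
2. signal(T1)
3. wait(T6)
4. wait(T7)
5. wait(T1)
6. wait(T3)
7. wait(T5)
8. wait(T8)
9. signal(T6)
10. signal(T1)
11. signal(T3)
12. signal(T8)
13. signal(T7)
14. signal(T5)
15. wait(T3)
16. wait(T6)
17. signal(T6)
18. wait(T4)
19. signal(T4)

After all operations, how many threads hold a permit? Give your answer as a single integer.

Answer: 1

Derivation:
Step 1: wait(T1) -> count=3 queue=[] holders={T1}
Step 2: signal(T1) -> count=4 queue=[] holders={none}
Step 3: wait(T6) -> count=3 queue=[] holders={T6}
Step 4: wait(T7) -> count=2 queue=[] holders={T6,T7}
Step 5: wait(T1) -> count=1 queue=[] holders={T1,T6,T7}
Step 6: wait(T3) -> count=0 queue=[] holders={T1,T3,T6,T7}
Step 7: wait(T5) -> count=0 queue=[T5] holders={T1,T3,T6,T7}
Step 8: wait(T8) -> count=0 queue=[T5,T8] holders={T1,T3,T6,T7}
Step 9: signal(T6) -> count=0 queue=[T8] holders={T1,T3,T5,T7}
Step 10: signal(T1) -> count=0 queue=[] holders={T3,T5,T7,T8}
Step 11: signal(T3) -> count=1 queue=[] holders={T5,T7,T8}
Step 12: signal(T8) -> count=2 queue=[] holders={T5,T7}
Step 13: signal(T7) -> count=3 queue=[] holders={T5}
Step 14: signal(T5) -> count=4 queue=[] holders={none}
Step 15: wait(T3) -> count=3 queue=[] holders={T3}
Step 16: wait(T6) -> count=2 queue=[] holders={T3,T6}
Step 17: signal(T6) -> count=3 queue=[] holders={T3}
Step 18: wait(T4) -> count=2 queue=[] holders={T3,T4}
Step 19: signal(T4) -> count=3 queue=[] holders={T3}
Final holders: {T3} -> 1 thread(s)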